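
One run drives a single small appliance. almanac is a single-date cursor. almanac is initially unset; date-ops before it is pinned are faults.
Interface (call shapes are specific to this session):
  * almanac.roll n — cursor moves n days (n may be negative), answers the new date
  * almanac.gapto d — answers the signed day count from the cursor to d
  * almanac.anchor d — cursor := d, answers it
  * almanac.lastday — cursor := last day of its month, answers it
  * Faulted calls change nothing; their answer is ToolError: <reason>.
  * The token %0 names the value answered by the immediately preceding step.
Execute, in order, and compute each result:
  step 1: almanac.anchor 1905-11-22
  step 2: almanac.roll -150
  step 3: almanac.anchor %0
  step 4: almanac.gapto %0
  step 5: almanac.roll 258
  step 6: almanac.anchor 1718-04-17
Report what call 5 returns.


-- 1. almanac.anchor(d='1905-11-22') ~> 1905-11-22
-- 2. almanac.roll(n='-150') ~> 1905-06-25
-- 3. almanac.anchor(d='%0') ~> 1905-06-25
-- 4. almanac.gapto(d='%0') ~> 0
-- 5. almanac.roll(n='258') ~> 1906-03-10
-- 6. almanac.anchor(d='1718-04-17') ~> 1718-04-17

Answer: 1906-03-10


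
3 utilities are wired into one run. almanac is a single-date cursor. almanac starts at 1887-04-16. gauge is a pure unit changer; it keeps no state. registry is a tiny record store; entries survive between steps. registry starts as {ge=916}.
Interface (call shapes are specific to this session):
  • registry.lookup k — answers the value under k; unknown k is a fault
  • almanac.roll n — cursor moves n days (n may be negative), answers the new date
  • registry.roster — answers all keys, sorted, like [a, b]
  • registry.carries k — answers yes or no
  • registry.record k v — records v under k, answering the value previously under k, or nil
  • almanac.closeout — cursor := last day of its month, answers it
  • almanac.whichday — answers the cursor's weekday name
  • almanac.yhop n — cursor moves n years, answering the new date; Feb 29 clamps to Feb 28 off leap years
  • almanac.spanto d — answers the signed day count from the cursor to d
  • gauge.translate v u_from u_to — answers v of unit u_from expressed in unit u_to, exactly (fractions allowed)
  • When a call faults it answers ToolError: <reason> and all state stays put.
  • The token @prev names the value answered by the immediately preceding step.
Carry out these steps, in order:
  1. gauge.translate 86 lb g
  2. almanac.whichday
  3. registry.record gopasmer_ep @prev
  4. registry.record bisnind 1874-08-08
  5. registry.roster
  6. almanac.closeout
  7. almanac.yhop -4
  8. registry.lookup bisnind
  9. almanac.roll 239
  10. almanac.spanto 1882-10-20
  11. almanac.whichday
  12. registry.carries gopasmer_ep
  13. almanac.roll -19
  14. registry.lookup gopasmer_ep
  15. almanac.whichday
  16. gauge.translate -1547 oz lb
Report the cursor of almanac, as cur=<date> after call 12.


>>> gauge.translate v='86' u_from='lb' u_to='g'
[out] 1950447191/50000
>>> almanac.whichday
[out] Saturday
>>> registry.record k='gopasmer_ep' v='@prev'
[out] nil
>>> registry.record k='bisnind' v='1874-08-08'
[out] nil
>>> registry.roster
[out] [bisnind, ge, gopasmer_ep]
>>> almanac.closeout
[out] 1887-04-30
>>> almanac.yhop n='-4'
[out] 1883-04-30
>>> registry.lookup k='bisnind'
[out] 1874-08-08
>>> almanac.roll n='239'
[out] 1883-12-25
>>> almanac.spanto d='1882-10-20'
[out] -431
>>> almanac.whichday
[out] Tuesday
>>> registry.carries k='gopasmer_ep'
[out] yes
>>> almanac.roll n='-19'
[out] 1883-12-06
>>> registry.lookup k='gopasmer_ep'
[out] Saturday
>>> almanac.whichday
[out] Thursday
>>> gauge.translate v='-1547' u_from='oz' u_to='lb'
[out] -1547/16

Answer: cur=1883-12-25


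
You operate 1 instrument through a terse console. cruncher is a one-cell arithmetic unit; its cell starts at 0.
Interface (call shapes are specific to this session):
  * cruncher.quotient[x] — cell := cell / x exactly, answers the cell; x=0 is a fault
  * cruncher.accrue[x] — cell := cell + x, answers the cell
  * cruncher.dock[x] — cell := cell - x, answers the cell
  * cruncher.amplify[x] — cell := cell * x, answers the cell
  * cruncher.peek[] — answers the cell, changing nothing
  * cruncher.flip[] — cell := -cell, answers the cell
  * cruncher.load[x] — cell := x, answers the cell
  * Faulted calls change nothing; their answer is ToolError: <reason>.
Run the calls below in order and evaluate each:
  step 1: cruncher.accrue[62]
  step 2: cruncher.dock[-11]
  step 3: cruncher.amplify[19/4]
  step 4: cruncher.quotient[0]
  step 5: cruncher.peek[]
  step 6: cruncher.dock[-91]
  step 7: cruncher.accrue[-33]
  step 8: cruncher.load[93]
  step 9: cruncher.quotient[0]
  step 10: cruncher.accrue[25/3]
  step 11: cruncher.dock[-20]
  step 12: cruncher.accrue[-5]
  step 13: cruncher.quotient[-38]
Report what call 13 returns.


·→ cruncher.accrue(x: 62)
·← 62
·→ cruncher.dock(x: -11)
·← 73
·→ cruncher.amplify(x: 19/4)
·← 1387/4
·→ cruncher.quotient(x: 0)
·← ToolError: division by zero
·→ cruncher.peek()
·← 1387/4
·→ cruncher.dock(x: -91)
·← 1751/4
·→ cruncher.accrue(x: -33)
·← 1619/4
·→ cruncher.load(x: 93)
·← 93
·→ cruncher.quotient(x: 0)
·← ToolError: division by zero
·→ cruncher.accrue(x: 25/3)
·← 304/3
·→ cruncher.dock(x: -20)
·← 364/3
·→ cruncher.accrue(x: -5)
·← 349/3
·→ cruncher.quotient(x: -38)
·← -349/114

Answer: -349/114


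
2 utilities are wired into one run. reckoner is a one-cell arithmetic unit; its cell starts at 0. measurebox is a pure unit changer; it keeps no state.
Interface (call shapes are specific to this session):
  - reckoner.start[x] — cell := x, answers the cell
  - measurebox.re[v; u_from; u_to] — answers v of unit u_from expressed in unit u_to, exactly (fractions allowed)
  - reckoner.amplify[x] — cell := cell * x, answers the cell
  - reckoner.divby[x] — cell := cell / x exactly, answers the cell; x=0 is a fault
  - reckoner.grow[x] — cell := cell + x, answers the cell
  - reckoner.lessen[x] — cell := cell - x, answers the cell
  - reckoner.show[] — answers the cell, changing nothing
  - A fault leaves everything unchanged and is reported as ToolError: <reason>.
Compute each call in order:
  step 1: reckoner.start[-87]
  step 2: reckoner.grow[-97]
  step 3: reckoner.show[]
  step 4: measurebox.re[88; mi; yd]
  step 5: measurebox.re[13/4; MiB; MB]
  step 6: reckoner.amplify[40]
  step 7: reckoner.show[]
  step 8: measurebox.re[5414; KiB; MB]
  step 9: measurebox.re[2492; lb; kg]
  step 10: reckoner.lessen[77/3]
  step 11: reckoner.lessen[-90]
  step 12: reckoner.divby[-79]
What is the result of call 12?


Answer: 21887/237

Derivation:
# 1. start(-87) ~> -87
# 2. grow(-97) ~> -184
# 3. show() ~> -184
# 4. re(88, mi, yd) ~> 154880
# 5. re(13/4, MiB, MB) ~> 53248/15625
# 6. amplify(40) ~> -7360
# 7. show() ~> -7360
# 8. re(5414, KiB, MB) ~> 86624/15625
# 9. re(2492, lb, kg) ~> 28258804651/25000000
# 10. lessen(77/3) ~> -22157/3
# 11. lessen(-90) ~> -21887/3
# 12. divby(-79) ~> 21887/237


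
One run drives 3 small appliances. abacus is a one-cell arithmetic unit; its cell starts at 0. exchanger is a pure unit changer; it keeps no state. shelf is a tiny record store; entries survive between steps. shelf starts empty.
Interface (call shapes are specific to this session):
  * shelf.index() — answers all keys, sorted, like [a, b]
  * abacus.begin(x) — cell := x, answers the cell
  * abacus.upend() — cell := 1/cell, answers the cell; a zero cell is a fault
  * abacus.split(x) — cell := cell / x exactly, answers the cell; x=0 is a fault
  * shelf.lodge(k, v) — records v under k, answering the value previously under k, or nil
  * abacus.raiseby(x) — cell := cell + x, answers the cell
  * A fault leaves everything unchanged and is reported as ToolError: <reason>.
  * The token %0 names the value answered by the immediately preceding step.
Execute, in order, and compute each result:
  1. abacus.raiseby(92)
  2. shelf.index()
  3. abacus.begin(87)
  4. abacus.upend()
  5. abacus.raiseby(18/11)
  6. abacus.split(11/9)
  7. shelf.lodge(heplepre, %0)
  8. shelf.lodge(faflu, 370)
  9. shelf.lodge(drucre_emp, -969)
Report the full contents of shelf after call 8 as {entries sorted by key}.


CALL raiseby[92]
RET  92
CALL index[]
RET  []
CALL begin[87]
RET  87
CALL upend[]
RET  1/87
CALL raiseby[18/11]
RET  1577/957
CALL split[11/9]
RET  4731/3509
CALL lodge[heplepre; %0]
RET  nil
CALL lodge[faflu; 370]
RET  nil
CALL lodge[drucre_emp; -969]
RET  nil

Answer: {faflu=370, heplepre=4731/3509}


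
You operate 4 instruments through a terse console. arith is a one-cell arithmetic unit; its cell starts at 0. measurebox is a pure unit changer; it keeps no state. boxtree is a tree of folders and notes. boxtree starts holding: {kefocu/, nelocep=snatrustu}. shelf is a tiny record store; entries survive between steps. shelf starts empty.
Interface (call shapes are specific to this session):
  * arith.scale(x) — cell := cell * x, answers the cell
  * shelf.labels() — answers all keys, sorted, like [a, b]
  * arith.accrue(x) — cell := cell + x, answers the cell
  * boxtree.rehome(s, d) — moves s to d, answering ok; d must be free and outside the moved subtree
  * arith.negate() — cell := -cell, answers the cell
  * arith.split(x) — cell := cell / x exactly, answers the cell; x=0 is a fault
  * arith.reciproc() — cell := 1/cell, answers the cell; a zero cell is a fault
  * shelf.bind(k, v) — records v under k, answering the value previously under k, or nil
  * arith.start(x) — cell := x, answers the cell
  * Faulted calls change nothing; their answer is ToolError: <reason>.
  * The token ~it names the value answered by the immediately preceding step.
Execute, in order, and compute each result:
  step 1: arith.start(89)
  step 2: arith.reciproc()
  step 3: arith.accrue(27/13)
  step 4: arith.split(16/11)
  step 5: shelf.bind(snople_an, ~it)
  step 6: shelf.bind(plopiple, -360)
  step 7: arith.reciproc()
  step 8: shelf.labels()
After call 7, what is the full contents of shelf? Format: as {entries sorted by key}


Answer: {plopiple=-360, snople_an=1661/1157}

Derivation:
Invoking arith.start with x→89, and get 89.
I invoke arith.reciproc(), yielding 1/89.
Calling arith.accrue with x→27/13, which returns 2416/1157.
Next I call arith.split with x→16/11, giving 1661/1157.
I invoke shelf.bind with k→snople_an, v→~it, yielding nil.
Then shelf.bind with k→plopiple, v→-360, and see nil.
Now I run arith.reciproc, — result: 1157/1661.
Next I call shelf.labels(), and see [plopiple, snople_an].


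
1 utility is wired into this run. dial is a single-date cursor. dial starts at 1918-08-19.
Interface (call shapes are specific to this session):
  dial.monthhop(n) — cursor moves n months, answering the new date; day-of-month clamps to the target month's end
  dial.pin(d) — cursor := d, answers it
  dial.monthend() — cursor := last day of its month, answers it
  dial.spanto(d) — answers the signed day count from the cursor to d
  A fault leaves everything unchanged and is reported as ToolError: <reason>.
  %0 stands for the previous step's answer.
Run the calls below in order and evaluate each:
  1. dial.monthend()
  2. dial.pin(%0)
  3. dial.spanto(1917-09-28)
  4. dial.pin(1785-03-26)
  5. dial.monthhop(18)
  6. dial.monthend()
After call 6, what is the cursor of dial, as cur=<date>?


Answer: cur=1786-09-30

Derivation:
Step: monthend[]
Result: 1918-08-31
Step: pin[d→%0]
Result: 1918-08-31
Step: spanto[d→1917-09-28]
Result: -337
Step: pin[d→1785-03-26]
Result: 1785-03-26
Step: monthhop[n→18]
Result: 1786-09-26
Step: monthend[]
Result: 1786-09-30


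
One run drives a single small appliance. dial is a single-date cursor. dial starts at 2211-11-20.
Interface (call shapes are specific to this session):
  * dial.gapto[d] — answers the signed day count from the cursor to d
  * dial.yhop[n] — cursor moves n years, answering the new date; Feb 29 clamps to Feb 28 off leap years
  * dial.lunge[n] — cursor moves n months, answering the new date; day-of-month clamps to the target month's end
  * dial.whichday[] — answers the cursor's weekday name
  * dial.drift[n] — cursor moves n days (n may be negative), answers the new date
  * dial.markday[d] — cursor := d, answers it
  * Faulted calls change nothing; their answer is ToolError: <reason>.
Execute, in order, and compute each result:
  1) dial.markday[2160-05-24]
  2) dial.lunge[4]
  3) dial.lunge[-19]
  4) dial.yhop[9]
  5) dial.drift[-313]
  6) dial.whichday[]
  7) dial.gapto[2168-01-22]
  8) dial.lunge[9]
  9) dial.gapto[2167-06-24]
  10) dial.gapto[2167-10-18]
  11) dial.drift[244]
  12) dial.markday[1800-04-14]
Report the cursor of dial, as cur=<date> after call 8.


% 1. dial.markday(2160-05-24) == 2160-05-24
% 2. dial.lunge(4) == 2160-09-24
% 3. dial.lunge(-19) == 2159-02-24
% 4. dial.yhop(9) == 2168-02-24
% 5. dial.drift(-313) == 2167-04-17
% 6. dial.whichday() == Friday
% 7. dial.gapto(2168-01-22) == 280
% 8. dial.lunge(9) == 2168-01-17
% 9. dial.gapto(2167-06-24) == -207
% 10. dial.gapto(2167-10-18) == -91
% 11. dial.drift(244) == 2168-09-17
% 12. dial.markday(1800-04-14) == 1800-04-14

Answer: cur=2168-01-17


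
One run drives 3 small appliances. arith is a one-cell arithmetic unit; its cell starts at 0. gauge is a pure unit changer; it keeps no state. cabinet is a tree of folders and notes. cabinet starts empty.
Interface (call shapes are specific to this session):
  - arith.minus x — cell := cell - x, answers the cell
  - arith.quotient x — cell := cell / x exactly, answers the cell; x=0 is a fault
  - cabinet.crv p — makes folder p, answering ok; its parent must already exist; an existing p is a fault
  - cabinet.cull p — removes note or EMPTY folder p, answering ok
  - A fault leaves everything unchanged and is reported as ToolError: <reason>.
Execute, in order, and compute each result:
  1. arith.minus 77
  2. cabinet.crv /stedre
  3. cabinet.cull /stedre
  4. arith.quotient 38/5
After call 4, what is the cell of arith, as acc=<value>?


Answer: acc=-385/38

Derivation:
Using arith.minus(x='77'), and get -77.
Then cabinet.crv(p='/stedre'), and get ok.
I use cabinet.cull(p='/stedre'), which returns ok.
I run arith.quotient(x='38/5'), — result: -385/38.


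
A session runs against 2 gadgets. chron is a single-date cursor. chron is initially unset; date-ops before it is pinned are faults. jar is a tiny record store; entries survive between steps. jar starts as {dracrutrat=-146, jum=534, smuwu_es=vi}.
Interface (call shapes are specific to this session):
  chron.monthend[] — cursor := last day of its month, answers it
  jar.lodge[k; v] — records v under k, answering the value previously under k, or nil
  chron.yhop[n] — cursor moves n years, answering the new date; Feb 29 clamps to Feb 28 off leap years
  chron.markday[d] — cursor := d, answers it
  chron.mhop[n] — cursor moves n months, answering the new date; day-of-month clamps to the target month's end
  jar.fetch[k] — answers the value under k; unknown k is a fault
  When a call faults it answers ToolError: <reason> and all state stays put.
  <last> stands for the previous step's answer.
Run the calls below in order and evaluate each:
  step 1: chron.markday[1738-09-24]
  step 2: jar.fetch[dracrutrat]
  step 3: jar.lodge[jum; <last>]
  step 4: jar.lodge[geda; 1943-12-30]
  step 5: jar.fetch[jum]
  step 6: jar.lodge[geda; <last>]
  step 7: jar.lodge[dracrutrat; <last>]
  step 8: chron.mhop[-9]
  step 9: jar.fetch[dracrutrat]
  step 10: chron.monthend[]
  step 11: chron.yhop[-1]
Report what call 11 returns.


I invoke chron.markday on d=1738-09-24, and get 1738-09-24.
Now I run jar.fetch on k=dracrutrat, giving -146.
Invoking jar.lodge on k=jum, v=<last>, → 534.
Now I run jar.lodge on k=geda, v=1943-12-30, and observe nil.
Then jar.fetch on k=jum, which returns -146.
I try jar.lodge on k=geda, v=<last>, giving 1943-12-30.
Then jar.lodge on k=dracrutrat, v=<last>, and see -146.
Invoking chron.mhop on n=-9, giving 1737-12-24.
Invoking jar.fetch on k=dracrutrat, → 1943-12-30.
Then chron.monthend(), → 1737-12-31.
I use chron.yhop on n=-1, → 1736-12-31.

Answer: 1736-12-31


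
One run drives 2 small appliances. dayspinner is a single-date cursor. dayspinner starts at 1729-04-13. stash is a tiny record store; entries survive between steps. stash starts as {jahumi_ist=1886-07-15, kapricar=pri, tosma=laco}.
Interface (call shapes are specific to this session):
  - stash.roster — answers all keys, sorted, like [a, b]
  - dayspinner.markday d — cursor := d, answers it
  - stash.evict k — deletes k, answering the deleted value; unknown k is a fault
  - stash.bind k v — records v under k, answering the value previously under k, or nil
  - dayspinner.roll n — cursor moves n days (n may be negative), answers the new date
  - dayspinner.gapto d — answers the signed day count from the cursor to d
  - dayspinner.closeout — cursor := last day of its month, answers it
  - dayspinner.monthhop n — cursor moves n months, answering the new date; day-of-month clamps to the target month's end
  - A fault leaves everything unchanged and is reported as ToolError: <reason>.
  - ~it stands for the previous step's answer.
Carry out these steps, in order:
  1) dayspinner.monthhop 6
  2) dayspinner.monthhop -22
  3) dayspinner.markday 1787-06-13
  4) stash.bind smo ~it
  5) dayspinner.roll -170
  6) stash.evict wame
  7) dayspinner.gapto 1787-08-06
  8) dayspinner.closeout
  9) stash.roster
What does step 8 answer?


·→ dayspinner.monthhop(n='6')
·← 1729-10-13
·→ dayspinner.monthhop(n='-22')
·← 1727-12-13
·→ dayspinner.markday(d='1787-06-13')
·← 1787-06-13
·→ stash.bind(k='smo', v='~it')
·← nil
·→ dayspinner.roll(n='-170')
·← 1786-12-25
·→ stash.evict(k='wame')
·← ToolError: no such key wame
·→ dayspinner.gapto(d='1787-08-06')
·← 224
·→ dayspinner.closeout()
·← 1786-12-31
·→ stash.roster()
·← [jahumi_ist, kapricar, smo, tosma]

Answer: 1786-12-31


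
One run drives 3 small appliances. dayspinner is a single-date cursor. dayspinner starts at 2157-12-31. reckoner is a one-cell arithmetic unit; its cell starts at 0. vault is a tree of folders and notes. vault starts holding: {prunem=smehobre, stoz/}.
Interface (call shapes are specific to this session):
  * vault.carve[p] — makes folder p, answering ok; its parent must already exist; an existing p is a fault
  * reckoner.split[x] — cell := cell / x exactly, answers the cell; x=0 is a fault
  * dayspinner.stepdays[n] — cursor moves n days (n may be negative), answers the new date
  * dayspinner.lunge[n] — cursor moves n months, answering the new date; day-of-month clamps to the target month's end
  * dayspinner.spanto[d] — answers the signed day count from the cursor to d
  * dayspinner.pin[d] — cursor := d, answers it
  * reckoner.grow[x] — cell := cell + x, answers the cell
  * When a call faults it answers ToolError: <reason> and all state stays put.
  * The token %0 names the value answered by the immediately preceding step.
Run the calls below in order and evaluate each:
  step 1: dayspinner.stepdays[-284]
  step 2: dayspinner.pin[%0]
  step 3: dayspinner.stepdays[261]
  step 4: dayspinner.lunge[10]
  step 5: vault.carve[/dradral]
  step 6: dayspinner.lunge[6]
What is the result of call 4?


Then dayspinner.stepdays(n→-284), and see 2157-03-22.
Next I call dayspinner.pin(d→%0), and observe 2157-03-22.
I run dayspinner.stepdays(n→261), and observe 2157-12-08.
I call dayspinner.lunge(n→10), and see 2158-10-08.
Now I run vault.carve(p→/dradral), and see ok.
Calling dayspinner.lunge(n→6), and get 2159-04-08.

Answer: 2158-10-08


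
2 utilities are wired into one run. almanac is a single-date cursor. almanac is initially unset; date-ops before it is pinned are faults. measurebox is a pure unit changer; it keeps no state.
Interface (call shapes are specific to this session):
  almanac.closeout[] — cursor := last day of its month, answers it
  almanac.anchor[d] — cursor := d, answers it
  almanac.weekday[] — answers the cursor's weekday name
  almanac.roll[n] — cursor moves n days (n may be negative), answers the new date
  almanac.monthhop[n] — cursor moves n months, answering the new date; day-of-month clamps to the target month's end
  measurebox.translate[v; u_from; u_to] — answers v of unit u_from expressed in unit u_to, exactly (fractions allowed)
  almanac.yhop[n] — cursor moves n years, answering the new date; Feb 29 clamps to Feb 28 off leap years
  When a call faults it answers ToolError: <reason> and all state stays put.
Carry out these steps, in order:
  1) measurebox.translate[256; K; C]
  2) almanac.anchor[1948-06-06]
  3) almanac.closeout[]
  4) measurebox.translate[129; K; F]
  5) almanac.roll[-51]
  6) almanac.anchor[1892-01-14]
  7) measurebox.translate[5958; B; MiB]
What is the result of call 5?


Answer: 1948-05-10

Derivation:
>> measurebox.translate(v: 256, u_from: K, u_to: C)
<< -343/20
>> almanac.anchor(d: 1948-06-06)
<< 1948-06-06
>> almanac.closeout()
<< 1948-06-30
>> measurebox.translate(v: 129, u_from: K, u_to: F)
<< -22747/100
>> almanac.roll(n: -51)
<< 1948-05-10
>> almanac.anchor(d: 1892-01-14)
<< 1892-01-14
>> measurebox.translate(v: 5958, u_from: B, u_to: MiB)
<< 2979/524288


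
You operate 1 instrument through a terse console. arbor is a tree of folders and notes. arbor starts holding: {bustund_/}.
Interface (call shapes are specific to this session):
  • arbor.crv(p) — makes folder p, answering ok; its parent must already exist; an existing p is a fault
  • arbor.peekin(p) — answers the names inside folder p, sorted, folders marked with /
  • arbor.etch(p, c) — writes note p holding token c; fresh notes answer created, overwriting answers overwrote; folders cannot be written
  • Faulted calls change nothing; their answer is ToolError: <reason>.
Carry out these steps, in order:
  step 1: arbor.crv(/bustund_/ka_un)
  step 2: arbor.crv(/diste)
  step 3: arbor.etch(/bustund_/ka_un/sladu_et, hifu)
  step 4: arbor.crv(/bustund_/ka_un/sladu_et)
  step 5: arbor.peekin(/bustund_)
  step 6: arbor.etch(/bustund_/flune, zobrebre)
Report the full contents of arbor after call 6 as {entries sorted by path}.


I call arbor.crv using /bustund_/ka_un, giving ok.
I try arbor.crv using /diste, and see ok.
I call arbor.etch using /bustund_/ka_un/sladu_et, hifu, and see created.
I use arbor.crv using /bustund_/ka_un/sladu_et, yielding ToolError: exists.
I run arbor.peekin using /bustund_, and get [ka_un/].
Using arbor.etch using /bustund_/flune, zobrebre, which returns created.

Answer: {bustund_/, bustund_/flune=zobrebre, bustund_/ka_un/, bustund_/ka_un/sladu_et=hifu, diste/}


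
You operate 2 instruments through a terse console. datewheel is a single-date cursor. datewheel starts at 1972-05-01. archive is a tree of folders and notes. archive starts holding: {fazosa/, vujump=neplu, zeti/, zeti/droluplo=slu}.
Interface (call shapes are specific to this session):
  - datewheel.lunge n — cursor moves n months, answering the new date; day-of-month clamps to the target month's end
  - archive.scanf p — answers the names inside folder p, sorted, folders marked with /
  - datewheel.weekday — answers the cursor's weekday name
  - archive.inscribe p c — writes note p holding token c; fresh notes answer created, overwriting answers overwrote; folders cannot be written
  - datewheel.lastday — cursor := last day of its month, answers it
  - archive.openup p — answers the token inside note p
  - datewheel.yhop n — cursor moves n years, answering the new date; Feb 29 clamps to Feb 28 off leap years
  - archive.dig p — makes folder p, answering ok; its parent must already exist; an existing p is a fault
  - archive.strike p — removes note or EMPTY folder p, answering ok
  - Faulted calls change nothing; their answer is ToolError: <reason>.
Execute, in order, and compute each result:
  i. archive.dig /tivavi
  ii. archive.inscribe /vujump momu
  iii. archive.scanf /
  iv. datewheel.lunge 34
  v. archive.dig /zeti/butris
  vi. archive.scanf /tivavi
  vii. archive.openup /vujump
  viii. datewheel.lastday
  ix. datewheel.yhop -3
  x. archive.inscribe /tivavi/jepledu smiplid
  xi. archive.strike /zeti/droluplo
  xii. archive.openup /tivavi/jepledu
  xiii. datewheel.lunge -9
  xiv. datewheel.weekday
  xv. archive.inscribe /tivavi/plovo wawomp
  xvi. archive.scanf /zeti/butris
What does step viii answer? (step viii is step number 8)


Answer: 1975-03-31

Derivation:
[in] dig p='/tivavi'
= ok
[in] inscribe p='/vujump' c='momu'
= overwrote
[in] scanf p='/'
= [fazosa/, tivavi/, vujump, zeti/]
[in] lunge n='34'
= 1975-03-01
[in] dig p='/zeti/butris'
= ok
[in] scanf p='/tivavi'
= []
[in] openup p='/vujump'
= momu
[in] lastday
= 1975-03-31
[in] yhop n='-3'
= 1972-03-31
[in] inscribe p='/tivavi/jepledu' c='smiplid'
= created
[in] strike p='/zeti/droluplo'
= ok
[in] openup p='/tivavi/jepledu'
= smiplid
[in] lunge n='-9'
= 1971-06-30
[in] weekday
= Wednesday
[in] inscribe p='/tivavi/plovo' c='wawomp'
= created
[in] scanf p='/zeti/butris'
= []


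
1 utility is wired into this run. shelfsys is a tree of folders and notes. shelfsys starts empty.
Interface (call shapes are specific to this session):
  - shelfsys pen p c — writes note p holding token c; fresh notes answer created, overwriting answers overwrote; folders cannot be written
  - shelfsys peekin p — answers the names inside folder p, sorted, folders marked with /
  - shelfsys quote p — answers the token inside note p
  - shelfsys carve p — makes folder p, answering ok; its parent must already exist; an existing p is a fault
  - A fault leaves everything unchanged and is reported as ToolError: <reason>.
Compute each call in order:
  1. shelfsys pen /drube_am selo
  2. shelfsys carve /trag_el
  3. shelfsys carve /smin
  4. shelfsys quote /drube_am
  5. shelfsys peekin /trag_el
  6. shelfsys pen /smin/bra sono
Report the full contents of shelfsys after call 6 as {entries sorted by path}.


Next I call shelfsys pen using /drube_am, selo, → created.
I try shelfsys carve using /trag_el, yielding ok.
Then shelfsys carve using /smin, and get ok.
Next I call shelfsys quote using /drube_am, and see selo.
I run shelfsys peekin using /trag_el, and see [].
I run shelfsys pen using /smin/bra, sono, and see created.

Answer: {drube_am=selo, smin/, smin/bra=sono, trag_el/}


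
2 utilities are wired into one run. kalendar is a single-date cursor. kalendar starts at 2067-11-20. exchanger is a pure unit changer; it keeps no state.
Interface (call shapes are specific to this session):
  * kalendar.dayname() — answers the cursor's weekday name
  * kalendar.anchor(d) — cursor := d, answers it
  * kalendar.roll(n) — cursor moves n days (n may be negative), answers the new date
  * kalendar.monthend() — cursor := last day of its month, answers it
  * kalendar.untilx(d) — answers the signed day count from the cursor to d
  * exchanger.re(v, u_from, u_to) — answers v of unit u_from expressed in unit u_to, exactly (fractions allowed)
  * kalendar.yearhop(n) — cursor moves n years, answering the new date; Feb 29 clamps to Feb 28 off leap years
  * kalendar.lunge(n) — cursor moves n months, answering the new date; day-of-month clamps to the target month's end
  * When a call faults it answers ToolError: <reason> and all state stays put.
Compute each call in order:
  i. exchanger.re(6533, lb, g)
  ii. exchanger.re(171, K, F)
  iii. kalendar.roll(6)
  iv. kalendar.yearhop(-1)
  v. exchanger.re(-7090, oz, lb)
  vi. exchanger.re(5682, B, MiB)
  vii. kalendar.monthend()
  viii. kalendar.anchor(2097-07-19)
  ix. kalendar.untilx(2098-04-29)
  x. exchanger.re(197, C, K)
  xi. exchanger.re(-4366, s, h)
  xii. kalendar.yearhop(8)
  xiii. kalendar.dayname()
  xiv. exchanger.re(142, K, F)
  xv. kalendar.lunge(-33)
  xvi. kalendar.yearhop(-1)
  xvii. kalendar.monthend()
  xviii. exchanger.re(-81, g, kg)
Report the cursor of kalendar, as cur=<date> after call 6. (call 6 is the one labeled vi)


I run exchanger.re(v→6533, u_from→lb, u_to→g), and observe 296331895321/100000.
I try exchanger.re(v→171, u_from→K, u_to→F), — result: -15187/100.
I use kalendar.roll(n→6), → 2067-11-26.
Using kalendar.yearhop(n→-1), and see 2066-11-26.
I try exchanger.re(v→-7090, u_from→oz, u_to→lb), which returns -3545/8.
I try exchanger.re(v→5682, u_from→B, u_to→MiB), and see 2841/524288.
I use kalendar.monthend(): 2066-11-30.
Then kalendar.anchor(d→2097-07-19), and get 2097-07-19.
Invoking kalendar.untilx(d→2098-04-29), — result: 284.
Next I call exchanger.re(v→197, u_from→C, u_to→K), giving 9403/20.
Now I run exchanger.re(v→-4366, u_from→s, u_to→h), — result: -2183/1800.
I use kalendar.yearhop(n→8), and see 2105-07-19.
Calling kalendar.dayname(), which returns Sunday.
I call exchanger.re(v→142, u_from→K, u_to→F), yielding -20407/100.
I invoke kalendar.lunge(n→-33), and see 2102-10-19.
Using kalendar.yearhop(n→-1), — result: 2101-10-19.
Invoking kalendar.monthend(): 2101-10-31.
Then exchanger.re(v→-81, u_from→g, u_to→kg), and see -81/1000.

Answer: cur=2066-11-26


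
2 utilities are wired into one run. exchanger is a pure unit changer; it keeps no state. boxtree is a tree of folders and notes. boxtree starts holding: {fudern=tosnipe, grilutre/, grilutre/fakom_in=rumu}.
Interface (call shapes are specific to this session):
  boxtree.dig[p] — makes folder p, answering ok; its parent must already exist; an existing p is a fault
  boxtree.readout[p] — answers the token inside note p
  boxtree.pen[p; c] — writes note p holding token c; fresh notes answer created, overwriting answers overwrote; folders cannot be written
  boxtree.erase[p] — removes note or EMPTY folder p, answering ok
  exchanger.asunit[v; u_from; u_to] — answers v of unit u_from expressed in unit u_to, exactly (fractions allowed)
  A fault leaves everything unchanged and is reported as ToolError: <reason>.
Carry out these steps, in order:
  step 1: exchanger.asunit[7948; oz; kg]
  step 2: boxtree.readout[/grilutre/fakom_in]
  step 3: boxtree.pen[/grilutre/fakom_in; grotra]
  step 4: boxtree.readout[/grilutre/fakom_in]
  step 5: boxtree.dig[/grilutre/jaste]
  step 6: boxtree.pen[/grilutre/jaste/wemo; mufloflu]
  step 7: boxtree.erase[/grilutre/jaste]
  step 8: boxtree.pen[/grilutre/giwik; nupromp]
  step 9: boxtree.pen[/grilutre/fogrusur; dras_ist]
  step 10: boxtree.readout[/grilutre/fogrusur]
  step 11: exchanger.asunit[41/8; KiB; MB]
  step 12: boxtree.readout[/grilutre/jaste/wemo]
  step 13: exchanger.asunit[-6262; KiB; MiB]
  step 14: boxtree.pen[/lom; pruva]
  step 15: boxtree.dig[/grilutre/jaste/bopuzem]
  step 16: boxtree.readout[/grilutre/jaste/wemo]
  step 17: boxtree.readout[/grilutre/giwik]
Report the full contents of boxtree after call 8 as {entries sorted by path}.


==> asunit(7948, oz, kg)
<== 90128803919/400000000
==> readout(/grilutre/fakom_in)
<== rumu
==> pen(/grilutre/fakom_in, grotra)
<== overwrote
==> readout(/grilutre/fakom_in)
<== grotra
==> dig(/grilutre/jaste)
<== ok
==> pen(/grilutre/jaste/wemo, mufloflu)
<== created
==> erase(/grilutre/jaste)
<== ToolError: not empty
==> pen(/grilutre/giwik, nupromp)
<== created
==> pen(/grilutre/fogrusur, dras_ist)
<== created
==> readout(/grilutre/fogrusur)
<== dras_ist
==> asunit(41/8, KiB, MB)
<== 82/15625
==> readout(/grilutre/jaste/wemo)
<== mufloflu
==> asunit(-6262, KiB, MiB)
<== -3131/512
==> pen(/lom, pruva)
<== created
==> dig(/grilutre/jaste/bopuzem)
<== ok
==> readout(/grilutre/jaste/wemo)
<== mufloflu
==> readout(/grilutre/giwik)
<== nupromp

Answer: {fudern=tosnipe, grilutre/, grilutre/fakom_in=grotra, grilutre/giwik=nupromp, grilutre/jaste/, grilutre/jaste/wemo=mufloflu}


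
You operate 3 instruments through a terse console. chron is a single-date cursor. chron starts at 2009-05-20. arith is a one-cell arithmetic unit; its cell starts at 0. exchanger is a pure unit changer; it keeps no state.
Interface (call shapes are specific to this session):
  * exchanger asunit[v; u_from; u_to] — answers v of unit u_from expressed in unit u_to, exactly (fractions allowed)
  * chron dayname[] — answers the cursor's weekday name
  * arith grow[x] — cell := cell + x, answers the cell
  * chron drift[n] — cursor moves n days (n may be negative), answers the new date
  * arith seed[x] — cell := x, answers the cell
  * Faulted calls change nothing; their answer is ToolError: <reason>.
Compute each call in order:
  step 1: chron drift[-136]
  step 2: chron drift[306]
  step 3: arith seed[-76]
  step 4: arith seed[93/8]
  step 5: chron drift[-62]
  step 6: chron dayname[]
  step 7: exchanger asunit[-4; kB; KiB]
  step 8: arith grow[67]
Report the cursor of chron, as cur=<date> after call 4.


Answer: cur=2009-11-06

Derivation:
I use chron drift with -136, giving 2009-01-04.
I run chron drift with 306, and get 2009-11-06.
I call arith seed with -76, yielding -76.
I run arith seed with 93/8, and see 93/8.
I call chron drift with -62, and see 2009-09-05.
I call chron dayname, — result: Saturday.
Invoking exchanger asunit with -4, kB, KiB, which returns -125/32.
Then arith grow with 67, → 629/8.


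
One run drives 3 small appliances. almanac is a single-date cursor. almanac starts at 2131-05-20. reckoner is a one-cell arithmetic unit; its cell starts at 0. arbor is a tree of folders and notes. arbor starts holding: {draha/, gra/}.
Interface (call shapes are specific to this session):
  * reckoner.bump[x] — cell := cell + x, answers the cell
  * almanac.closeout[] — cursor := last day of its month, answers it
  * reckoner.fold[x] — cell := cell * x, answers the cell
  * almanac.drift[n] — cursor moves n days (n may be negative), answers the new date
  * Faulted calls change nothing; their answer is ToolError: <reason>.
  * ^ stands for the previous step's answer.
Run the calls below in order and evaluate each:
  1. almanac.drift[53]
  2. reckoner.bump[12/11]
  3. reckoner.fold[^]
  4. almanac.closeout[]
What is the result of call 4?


Answer: 2131-07-31

Derivation:
-- 1. almanac.drift(53) => 2131-07-12
-- 2. reckoner.bump(12/11) => 12/11
-- 3. reckoner.fold(^) => 144/121
-- 4. almanac.closeout() => 2131-07-31


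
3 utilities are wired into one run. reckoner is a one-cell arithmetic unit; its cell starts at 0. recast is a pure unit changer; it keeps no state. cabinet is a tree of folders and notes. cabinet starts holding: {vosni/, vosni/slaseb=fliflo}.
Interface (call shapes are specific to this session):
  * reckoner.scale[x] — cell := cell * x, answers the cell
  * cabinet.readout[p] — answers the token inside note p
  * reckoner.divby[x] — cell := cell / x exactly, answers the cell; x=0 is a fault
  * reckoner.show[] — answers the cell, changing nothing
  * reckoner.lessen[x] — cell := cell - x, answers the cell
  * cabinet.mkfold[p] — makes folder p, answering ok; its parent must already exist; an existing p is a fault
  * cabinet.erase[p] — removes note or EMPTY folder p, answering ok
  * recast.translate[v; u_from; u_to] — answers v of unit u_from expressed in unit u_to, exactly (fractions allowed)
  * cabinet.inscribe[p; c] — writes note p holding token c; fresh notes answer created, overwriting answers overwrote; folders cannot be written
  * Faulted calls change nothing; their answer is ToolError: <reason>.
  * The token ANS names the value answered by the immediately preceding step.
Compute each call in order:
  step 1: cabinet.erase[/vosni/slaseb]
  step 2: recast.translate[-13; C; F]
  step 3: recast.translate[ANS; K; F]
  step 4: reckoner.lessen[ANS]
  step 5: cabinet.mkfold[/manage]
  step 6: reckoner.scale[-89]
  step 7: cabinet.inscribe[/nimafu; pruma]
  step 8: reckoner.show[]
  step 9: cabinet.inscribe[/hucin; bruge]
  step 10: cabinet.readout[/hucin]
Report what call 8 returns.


Answer: -3953291/100

Derivation:
→ erase(p=/vosni/slaseb)
← ok
→ translate(v=-13, u_from=C, u_to=F)
← 43/5
→ translate(v=ANS, u_from=K, u_to=F)
← -44419/100
→ lessen(x=ANS)
← 44419/100
→ mkfold(p=/manage)
← ok
→ scale(x=-89)
← -3953291/100
→ inscribe(p=/nimafu, c=pruma)
← created
→ show()
← -3953291/100
→ inscribe(p=/hucin, c=bruge)
← created
→ readout(p=/hucin)
← bruge


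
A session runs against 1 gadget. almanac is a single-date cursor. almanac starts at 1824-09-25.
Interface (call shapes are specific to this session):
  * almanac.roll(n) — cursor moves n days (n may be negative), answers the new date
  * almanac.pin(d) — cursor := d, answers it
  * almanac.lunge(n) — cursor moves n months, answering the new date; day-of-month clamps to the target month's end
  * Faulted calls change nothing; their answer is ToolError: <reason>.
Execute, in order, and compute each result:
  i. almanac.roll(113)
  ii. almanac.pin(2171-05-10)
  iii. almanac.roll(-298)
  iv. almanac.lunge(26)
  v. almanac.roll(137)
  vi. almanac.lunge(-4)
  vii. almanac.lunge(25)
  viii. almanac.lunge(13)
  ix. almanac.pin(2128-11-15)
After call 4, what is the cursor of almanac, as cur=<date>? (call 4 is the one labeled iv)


Then roll using 113, and observe 1825-01-16.
Next I call pin using 2171-05-10, giving 2171-05-10.
Calling roll using -298, and see 2170-07-16.
Now I run lunge using 26, yielding 2172-09-16.
Calling roll using 137, → 2173-01-31.
Invoking lunge using -4, and see 2172-09-30.
I try lunge using 25, giving 2174-10-30.
Calling lunge using 13, yielding 2175-11-30.
I run pin using 2128-11-15, yielding 2128-11-15.

Answer: cur=2172-09-16


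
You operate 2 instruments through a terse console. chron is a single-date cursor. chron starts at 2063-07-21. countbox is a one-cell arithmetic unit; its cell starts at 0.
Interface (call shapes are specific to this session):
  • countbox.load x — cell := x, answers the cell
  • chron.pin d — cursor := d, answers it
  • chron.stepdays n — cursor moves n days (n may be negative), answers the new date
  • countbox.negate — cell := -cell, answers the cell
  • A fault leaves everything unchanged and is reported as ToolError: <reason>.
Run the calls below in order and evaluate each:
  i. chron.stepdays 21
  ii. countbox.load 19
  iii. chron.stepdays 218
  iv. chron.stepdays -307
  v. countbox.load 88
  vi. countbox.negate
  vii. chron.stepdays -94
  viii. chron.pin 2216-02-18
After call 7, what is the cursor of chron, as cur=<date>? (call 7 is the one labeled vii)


Then chron.stepdays passing n: 21, which returns 2063-08-11.
Using countbox.load passing x: 19, which returns 19.
I invoke chron.stepdays passing n: 218, → 2064-03-16.
Calling chron.stepdays passing n: -307: 2063-05-14.
Invoking countbox.load passing x: 88, and see 88.
Now I run countbox.negate(), — result: -88.
Using chron.stepdays passing n: -94, and get 2063-02-09.
Now I run chron.pin passing d: 2216-02-18: 2216-02-18.

Answer: cur=2063-02-09


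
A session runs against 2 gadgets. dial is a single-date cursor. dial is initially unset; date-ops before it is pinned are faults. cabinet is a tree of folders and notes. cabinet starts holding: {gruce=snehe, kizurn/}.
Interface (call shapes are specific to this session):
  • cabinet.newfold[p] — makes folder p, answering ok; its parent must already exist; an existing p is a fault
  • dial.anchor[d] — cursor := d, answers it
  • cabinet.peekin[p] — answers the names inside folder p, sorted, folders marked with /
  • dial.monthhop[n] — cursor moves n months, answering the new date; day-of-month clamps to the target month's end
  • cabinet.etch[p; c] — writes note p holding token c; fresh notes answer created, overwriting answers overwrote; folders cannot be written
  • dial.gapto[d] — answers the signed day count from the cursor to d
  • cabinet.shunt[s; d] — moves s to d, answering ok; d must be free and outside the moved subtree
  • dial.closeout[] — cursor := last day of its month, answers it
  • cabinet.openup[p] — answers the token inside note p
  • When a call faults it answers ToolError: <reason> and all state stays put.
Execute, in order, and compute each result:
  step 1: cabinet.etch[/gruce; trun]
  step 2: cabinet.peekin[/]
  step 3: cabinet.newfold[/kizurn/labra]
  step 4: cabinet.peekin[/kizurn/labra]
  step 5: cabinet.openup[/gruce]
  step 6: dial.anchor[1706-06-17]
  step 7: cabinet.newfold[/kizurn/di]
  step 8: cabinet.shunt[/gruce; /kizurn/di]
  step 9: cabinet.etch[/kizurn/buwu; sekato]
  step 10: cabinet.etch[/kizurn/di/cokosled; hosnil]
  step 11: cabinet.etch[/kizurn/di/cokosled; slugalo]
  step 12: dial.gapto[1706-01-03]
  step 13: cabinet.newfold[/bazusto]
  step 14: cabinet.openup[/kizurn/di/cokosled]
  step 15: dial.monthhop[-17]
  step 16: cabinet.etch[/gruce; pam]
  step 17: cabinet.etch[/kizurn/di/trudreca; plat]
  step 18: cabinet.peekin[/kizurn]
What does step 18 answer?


Answer: [buwu, di/, labra/]

Derivation:
[in] cabinet.etch p='/gruce' c='trun'
[out] overwrote
[in] cabinet.peekin p='/'
[out] [gruce, kizurn/]
[in] cabinet.newfold p='/kizurn/labra'
[out] ok
[in] cabinet.peekin p='/kizurn/labra'
[out] []
[in] cabinet.openup p='/gruce'
[out] trun
[in] dial.anchor d='1706-06-17'
[out] 1706-06-17
[in] cabinet.newfold p='/kizurn/di'
[out] ok
[in] cabinet.shunt s='/gruce' d='/kizurn/di'
[out] ToolError: exists
[in] cabinet.etch p='/kizurn/buwu' c='sekato'
[out] created
[in] cabinet.etch p='/kizurn/di/cokosled' c='hosnil'
[out] created
[in] cabinet.etch p='/kizurn/di/cokosled' c='slugalo'
[out] overwrote
[in] dial.gapto d='1706-01-03'
[out] -165
[in] cabinet.newfold p='/bazusto'
[out] ok
[in] cabinet.openup p='/kizurn/di/cokosled'
[out] slugalo
[in] dial.monthhop n='-17'
[out] 1705-01-17
[in] cabinet.etch p='/gruce' c='pam'
[out] overwrote
[in] cabinet.etch p='/kizurn/di/trudreca' c='plat'
[out] created
[in] cabinet.peekin p='/kizurn'
[out] [buwu, di/, labra/]
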